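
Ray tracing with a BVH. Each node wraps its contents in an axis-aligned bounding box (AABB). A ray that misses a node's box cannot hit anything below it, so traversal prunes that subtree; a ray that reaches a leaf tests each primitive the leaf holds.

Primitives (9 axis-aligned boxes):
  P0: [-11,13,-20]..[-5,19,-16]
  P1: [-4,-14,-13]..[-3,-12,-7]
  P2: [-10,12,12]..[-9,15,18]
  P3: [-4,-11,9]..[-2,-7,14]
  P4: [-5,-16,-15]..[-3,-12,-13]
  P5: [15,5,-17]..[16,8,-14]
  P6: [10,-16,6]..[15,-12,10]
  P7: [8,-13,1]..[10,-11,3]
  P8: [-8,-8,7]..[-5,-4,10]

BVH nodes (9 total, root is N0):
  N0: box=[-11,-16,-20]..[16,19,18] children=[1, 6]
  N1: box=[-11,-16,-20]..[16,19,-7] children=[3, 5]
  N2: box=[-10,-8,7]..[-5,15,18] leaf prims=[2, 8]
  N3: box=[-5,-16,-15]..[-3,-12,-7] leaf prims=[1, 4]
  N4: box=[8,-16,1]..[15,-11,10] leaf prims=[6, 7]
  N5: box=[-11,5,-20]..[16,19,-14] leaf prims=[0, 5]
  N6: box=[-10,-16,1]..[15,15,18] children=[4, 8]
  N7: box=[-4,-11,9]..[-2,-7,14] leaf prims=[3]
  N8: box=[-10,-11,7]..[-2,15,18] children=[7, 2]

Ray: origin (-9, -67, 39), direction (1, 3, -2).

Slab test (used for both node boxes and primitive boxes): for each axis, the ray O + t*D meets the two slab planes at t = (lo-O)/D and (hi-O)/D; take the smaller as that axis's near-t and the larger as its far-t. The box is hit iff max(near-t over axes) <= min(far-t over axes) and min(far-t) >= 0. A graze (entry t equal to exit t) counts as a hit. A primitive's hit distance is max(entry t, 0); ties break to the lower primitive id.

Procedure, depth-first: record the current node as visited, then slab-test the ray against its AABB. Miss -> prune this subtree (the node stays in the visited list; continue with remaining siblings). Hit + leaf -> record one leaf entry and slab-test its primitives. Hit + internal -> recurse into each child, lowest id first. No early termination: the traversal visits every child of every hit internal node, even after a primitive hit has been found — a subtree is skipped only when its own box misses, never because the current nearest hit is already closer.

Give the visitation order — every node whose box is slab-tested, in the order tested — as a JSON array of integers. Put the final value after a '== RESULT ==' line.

Trace the traversal:
N0 x:[-2,25] y:[17,86/3] z:[21/2,59/2] -> hit [17,25], descend [1, 6]
  N1 x:[-2,25] y:[17,86/3] z:[23,59/2] -> hit [23,25], descend [3, 5]
    N3 x:[4,6] y:[17,55/3] z:[23,27] -> miss, prune
    N5 x:[-2,25] y:[24,86/3] z:[53/2,59/2] -> miss, prune
  N6 x:[-1,24] y:[17,82/3] z:[21/2,19] -> hit [17,19], descend [4, 8]
    N4 x:[17,24] y:[17,56/3] z:[29/2,19] -> hit [17,56/3] leaf, test {P6(miss), P7@t=18}
    N8 x:[-1,7] y:[56/3,82/3] z:[21/2,16] -> miss, prune

Summary -> nodes [0, 1, 3, 5, 6, 4, 8]; box-tests=7; leaf-entries=1; first=P7

== RESULT ==
[0, 1, 3, 5, 6, 4, 8]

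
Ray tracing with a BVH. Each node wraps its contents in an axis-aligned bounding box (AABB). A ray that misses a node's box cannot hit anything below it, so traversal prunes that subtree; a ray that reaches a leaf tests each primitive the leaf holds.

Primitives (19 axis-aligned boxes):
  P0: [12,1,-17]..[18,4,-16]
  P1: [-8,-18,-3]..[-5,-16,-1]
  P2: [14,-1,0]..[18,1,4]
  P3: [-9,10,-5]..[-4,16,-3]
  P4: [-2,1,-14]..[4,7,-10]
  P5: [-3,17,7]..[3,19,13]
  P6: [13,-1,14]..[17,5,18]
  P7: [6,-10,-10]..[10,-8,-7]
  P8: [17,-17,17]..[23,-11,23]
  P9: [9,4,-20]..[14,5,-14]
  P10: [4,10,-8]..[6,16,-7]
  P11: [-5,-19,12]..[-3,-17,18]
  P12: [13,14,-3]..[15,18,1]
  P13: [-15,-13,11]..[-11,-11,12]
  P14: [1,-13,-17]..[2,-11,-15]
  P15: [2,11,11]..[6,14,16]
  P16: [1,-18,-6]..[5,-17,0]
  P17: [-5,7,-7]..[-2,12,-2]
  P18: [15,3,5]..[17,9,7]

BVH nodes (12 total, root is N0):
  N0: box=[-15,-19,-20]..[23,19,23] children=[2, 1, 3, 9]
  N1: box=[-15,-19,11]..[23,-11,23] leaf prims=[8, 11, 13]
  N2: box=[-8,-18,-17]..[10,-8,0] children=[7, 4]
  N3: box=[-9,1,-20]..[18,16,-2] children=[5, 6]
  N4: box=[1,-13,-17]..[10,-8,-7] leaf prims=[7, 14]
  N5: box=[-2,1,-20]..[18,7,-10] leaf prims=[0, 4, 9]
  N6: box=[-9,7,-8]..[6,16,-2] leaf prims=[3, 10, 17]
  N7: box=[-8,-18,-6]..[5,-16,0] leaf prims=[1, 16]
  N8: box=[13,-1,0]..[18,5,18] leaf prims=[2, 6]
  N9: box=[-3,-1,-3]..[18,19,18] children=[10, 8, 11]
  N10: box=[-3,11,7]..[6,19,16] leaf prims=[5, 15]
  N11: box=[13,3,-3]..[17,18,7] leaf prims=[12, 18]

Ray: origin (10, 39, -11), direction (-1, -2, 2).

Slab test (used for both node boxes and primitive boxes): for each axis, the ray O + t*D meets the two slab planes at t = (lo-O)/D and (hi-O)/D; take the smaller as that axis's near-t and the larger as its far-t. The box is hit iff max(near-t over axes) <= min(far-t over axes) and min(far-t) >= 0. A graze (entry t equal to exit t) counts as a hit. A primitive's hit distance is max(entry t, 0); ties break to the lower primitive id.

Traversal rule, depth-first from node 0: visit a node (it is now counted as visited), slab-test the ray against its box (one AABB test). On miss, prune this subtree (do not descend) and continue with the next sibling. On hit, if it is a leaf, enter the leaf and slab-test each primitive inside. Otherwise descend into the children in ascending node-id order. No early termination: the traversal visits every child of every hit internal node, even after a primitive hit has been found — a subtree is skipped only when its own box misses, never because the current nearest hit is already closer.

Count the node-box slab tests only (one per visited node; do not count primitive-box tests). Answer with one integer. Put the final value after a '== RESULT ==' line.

Trace the traversal:
N0 x:[-13,25] y:[10,29] z:[-9/2,17] -> hit [10,17], descend [1, 2, 3, 9]
  N1 x:[-13,25] y:[25,29] z:[11,17] -> miss, prune
  N2 x:[0,18] y:[47/2,57/2] z:[-3,11/2] -> miss, prune
  N3 x:[-8,19] y:[23/2,19] z:[-9/2,9/2] -> miss, prune
  N9 x:[-8,13] y:[10,20] z:[4,29/2] -> hit [10,13], descend [8, 10, 11]
    N8 x:[-8,-3] y:[17,20] z:[11/2,29/2] -> miss, prune
    N10 x:[4,13] y:[10,14] z:[9,27/2] -> hit [10,13] leaf, test {P5@t=10, P15(miss)}
    N11 x:[-7,-3] y:[21/2,18] z:[4,9] -> miss, prune

Visited [0, 1, 2, 3, 9, 8, 10, 11]. Tests: 8 box, 1 leaf. Nearest: P5.

== RESULT ==
8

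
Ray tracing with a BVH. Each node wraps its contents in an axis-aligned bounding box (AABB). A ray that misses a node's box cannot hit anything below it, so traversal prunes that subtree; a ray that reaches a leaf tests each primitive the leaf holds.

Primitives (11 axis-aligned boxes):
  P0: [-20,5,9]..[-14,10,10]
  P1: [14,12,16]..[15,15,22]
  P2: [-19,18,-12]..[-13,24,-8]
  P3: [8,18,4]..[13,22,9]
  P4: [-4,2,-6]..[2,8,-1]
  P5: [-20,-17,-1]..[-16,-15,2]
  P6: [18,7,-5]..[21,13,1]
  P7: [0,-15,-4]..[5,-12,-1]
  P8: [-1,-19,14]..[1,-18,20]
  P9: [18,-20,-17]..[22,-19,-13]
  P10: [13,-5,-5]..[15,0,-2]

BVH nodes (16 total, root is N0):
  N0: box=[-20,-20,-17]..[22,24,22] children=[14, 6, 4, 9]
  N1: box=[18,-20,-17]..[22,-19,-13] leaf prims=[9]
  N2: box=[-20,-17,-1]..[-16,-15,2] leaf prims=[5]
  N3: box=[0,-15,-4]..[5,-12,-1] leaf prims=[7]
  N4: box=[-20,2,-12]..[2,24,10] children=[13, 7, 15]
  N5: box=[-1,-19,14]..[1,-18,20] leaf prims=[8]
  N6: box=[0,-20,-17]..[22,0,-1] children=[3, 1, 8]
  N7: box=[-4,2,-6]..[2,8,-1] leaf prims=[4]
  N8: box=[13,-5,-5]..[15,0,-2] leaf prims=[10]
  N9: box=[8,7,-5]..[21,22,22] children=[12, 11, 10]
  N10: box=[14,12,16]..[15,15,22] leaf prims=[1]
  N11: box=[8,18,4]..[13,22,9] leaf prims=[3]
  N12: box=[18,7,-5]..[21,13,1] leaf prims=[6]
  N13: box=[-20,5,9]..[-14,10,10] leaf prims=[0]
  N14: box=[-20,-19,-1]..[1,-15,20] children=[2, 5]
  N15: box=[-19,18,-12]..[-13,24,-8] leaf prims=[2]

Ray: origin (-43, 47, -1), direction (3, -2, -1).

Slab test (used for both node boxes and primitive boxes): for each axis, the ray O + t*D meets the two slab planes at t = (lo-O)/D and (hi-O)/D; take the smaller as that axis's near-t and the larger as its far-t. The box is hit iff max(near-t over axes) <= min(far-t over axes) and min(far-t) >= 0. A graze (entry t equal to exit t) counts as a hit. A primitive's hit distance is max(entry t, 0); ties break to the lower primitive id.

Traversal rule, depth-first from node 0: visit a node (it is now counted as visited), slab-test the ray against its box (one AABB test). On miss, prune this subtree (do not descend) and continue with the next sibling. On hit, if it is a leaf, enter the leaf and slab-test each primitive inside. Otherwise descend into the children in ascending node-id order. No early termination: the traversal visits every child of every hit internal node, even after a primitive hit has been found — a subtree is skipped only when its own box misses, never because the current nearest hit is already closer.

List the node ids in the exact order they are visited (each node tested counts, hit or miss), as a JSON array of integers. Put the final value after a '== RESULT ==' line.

Traverse from the root:
N0 x:[23/3,65/3] y:[23/2,67/2] z:[-23,16] -> hit [23/2,16], descend [4, 6, 9, 14]
  N4 x:[23/3,15] y:[23/2,45/2] z:[-11,11] -> miss, prune
  N6 x:[43/3,65/3] y:[47/2,67/2] z:[0,16] -> miss, prune
  N9 x:[17,64/3] y:[25/2,20] z:[-23,4] -> miss, prune
  N14 x:[23/3,44/3] y:[31,33] z:[-21,0] -> miss, prune

5 AABB tests over nodes [0, 4, 6, 9, 14]; 0 leaves entered; closest miss.

== RESULT ==
[0, 4, 6, 9, 14]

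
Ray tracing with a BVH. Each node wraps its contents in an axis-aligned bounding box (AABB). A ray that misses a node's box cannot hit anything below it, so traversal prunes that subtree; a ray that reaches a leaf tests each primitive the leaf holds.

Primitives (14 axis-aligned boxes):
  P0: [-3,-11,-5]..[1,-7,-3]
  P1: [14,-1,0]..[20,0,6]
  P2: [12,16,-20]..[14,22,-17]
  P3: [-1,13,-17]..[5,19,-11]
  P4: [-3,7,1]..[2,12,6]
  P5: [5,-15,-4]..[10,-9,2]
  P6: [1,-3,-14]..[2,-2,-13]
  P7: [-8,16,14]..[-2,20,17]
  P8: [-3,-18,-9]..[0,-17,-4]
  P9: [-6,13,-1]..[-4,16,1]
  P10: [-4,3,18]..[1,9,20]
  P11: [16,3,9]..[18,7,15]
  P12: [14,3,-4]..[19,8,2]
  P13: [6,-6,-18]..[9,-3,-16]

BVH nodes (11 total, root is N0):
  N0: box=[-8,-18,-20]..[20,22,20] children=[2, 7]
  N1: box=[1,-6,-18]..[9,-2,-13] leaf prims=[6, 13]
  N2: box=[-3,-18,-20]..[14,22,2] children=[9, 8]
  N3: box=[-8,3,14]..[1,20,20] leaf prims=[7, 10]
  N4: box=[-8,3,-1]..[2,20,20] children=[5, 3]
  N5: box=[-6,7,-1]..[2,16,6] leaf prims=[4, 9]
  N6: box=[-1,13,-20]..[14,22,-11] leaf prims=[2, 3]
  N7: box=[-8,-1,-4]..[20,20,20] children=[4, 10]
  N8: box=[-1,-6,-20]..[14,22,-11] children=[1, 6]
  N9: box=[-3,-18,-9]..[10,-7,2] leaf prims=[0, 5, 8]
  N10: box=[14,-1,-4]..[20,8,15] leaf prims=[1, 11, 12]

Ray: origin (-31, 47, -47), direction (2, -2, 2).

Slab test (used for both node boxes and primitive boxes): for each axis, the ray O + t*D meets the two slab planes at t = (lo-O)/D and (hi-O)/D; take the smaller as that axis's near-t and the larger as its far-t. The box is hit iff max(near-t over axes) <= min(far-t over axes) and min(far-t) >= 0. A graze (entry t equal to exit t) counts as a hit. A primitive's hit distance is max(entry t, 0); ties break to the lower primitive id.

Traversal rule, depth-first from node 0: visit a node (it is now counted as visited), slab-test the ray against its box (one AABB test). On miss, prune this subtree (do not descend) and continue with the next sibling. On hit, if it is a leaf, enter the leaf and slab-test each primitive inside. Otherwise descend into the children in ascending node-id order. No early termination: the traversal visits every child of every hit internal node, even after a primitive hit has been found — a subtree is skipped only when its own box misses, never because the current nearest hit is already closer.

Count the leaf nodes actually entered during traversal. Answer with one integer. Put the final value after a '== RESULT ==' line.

Walk:
N0 x:[23/2,51/2] y:[25/2,65/2] z:[27/2,67/2] -> hit [27/2,51/2], descend [2, 7]
  N2 x:[14,45/2] y:[25/2,65/2] z:[27/2,49/2] -> hit [14,45/2], descend [8, 9]
    N8 x:[15,45/2] y:[25/2,53/2] z:[27/2,18] -> hit [15,18], descend [1, 6]
      N1 x:[16,20] y:[49/2,53/2] z:[29/2,17] -> miss, prune
      N6 x:[15,45/2] y:[25/2,17] z:[27/2,18] -> hit [15,17] leaf, test {P2(miss), P3@t=15}
    N9 x:[14,41/2] y:[27,65/2] z:[19,49/2] -> miss, prune
  N7 x:[23/2,51/2] y:[27/2,24] z:[43/2,67/2] -> hit [43/2,24], descend [4, 10]
    N4 x:[23/2,33/2] y:[27/2,22] z:[23,67/2] -> miss, prune
    N10 x:[45/2,51/2] y:[39/2,24] z:[43/2,31] -> hit [45/2,24] leaf, test {P1@t=47/2, P11(miss), P12(miss)}

Summary -> nodes [0, 2, 8, 1, 6, 9, 7, 4, 10]; box-tests=9; leaf-entries=2; first=P3

== RESULT ==
2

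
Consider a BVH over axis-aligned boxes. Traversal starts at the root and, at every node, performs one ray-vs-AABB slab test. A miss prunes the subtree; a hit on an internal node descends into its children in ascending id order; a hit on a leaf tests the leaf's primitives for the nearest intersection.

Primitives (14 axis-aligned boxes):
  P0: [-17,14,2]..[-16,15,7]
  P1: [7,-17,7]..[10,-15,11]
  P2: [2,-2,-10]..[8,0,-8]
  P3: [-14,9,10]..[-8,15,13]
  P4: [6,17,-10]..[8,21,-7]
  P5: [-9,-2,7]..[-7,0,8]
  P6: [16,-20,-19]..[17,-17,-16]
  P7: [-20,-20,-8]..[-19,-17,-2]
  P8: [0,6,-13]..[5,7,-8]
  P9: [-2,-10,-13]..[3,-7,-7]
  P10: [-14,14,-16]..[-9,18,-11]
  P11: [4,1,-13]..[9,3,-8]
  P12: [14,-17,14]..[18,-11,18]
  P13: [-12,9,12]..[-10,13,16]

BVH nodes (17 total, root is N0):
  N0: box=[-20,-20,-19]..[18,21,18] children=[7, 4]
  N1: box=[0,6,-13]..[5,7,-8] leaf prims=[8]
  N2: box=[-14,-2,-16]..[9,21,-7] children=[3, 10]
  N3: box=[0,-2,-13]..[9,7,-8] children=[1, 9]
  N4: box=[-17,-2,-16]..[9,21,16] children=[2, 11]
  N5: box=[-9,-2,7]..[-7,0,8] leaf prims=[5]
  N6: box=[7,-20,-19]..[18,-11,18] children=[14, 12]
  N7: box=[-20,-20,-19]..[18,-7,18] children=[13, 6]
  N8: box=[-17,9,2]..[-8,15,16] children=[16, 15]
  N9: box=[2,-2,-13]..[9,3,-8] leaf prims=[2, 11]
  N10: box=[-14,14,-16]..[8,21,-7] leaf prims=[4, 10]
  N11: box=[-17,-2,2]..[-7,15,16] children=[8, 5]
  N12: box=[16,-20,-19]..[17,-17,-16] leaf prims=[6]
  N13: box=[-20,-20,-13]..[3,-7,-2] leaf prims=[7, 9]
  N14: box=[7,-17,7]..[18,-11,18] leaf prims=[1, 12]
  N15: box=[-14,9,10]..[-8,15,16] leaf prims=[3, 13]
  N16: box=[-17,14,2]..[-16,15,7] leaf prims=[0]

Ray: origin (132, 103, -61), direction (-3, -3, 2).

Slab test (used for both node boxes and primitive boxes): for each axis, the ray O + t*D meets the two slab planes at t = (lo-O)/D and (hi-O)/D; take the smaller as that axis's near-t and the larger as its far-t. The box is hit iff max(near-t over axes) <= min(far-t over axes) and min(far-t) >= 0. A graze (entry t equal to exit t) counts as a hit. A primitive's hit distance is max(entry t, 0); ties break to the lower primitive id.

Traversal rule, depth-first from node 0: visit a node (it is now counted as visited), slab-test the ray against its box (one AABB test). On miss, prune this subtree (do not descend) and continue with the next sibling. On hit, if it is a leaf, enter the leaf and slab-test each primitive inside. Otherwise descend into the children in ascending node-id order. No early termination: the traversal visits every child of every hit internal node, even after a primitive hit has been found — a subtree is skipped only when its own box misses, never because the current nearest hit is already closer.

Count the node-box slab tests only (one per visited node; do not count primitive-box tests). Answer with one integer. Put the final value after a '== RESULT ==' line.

Traverse from the root:
N0 x:[38,152/3] y:[82/3,41] z:[21,79/2] -> hit [38,79/2], descend [4, 7]
  N4 x:[41,149/3] y:[82/3,35] z:[45/2,77/2] -> miss, prune
  N7 x:[38,152/3] y:[110/3,41] z:[21,79/2] -> hit [38,79/2], descend [6, 13]
    N6 x:[38,125/3] y:[38,41] z:[21,79/2] -> hit [38,79/2], descend [12, 14]
      N12 x:[115/3,116/3] y:[40,41] z:[21,45/2] -> miss, prune
      N14 x:[38,125/3] y:[38,40] z:[34,79/2] -> hit [38,79/2] leaf, test {P1(miss), P12@t=38}
    N13 x:[43,152/3] y:[110/3,41] z:[24,59/2] -> miss, prune

order=[0, 4, 7, 6, 12, 14, 13]  |boxes|=7  |leaves|=1  hit=P12

== RESULT ==
7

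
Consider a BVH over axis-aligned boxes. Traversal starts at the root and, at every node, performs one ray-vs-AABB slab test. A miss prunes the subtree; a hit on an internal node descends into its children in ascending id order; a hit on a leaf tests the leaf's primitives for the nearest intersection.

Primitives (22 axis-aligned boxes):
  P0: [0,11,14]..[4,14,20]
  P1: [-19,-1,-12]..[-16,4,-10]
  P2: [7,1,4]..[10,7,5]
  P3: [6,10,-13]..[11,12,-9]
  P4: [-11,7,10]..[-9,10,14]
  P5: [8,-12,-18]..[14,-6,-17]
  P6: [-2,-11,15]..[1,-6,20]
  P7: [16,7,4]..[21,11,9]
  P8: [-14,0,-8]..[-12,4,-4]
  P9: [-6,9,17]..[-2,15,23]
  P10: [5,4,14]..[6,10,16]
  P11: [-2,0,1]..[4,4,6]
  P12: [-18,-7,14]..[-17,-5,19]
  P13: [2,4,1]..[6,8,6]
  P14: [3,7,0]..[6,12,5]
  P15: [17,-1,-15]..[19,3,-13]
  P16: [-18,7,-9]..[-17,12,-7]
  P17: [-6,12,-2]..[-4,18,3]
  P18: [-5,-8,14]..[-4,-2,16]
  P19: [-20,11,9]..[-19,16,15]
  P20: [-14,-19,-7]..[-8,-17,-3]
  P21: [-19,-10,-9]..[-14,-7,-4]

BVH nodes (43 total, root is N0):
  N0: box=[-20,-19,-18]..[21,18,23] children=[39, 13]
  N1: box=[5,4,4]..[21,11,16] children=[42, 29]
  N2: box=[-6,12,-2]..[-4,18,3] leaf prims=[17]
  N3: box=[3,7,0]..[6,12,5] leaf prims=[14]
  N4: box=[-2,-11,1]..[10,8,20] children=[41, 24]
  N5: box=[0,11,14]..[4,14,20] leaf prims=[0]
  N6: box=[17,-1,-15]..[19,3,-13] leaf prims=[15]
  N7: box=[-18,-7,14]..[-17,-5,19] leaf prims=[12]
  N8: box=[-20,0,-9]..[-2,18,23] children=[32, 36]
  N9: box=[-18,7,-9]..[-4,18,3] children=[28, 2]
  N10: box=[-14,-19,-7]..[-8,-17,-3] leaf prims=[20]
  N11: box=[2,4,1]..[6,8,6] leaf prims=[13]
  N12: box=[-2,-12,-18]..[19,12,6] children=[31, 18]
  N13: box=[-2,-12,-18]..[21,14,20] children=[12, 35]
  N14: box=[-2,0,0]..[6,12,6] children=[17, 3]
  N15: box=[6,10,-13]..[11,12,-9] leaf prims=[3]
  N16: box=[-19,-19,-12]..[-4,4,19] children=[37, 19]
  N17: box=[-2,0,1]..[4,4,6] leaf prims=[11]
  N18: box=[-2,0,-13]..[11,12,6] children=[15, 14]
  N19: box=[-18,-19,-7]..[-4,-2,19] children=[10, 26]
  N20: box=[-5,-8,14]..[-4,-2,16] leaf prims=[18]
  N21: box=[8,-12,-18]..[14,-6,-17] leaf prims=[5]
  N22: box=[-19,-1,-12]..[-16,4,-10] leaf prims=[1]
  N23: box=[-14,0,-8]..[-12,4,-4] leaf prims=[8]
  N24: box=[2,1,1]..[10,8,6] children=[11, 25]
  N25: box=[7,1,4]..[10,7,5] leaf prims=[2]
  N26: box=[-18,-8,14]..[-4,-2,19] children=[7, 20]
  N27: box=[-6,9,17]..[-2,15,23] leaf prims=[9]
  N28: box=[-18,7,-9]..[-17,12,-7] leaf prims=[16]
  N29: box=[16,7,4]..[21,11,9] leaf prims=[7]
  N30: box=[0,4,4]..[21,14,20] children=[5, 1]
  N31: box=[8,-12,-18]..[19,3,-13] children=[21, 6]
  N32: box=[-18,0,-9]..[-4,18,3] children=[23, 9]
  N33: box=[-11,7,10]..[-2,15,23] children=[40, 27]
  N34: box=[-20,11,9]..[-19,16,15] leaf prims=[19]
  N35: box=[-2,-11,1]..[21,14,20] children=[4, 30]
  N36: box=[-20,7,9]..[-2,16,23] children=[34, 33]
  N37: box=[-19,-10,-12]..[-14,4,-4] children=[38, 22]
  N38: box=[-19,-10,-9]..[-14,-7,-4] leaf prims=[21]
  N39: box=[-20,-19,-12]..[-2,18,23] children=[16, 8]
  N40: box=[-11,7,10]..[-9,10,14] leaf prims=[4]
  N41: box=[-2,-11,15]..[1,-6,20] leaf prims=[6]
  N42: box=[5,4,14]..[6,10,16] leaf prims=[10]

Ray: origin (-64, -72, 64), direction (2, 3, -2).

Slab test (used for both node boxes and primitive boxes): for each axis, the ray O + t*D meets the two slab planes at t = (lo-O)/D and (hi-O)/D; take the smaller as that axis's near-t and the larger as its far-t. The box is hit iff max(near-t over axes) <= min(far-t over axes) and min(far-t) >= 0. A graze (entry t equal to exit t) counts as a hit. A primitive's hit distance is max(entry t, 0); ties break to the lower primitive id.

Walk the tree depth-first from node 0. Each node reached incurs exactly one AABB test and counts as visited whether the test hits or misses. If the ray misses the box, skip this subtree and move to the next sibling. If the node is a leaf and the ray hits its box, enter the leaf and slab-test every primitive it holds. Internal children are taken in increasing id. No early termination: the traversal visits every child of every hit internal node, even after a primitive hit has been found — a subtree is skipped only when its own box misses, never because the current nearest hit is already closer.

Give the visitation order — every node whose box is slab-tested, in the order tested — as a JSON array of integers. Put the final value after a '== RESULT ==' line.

Walk:
N0 x:[22,85/2] y:[53/3,30] z:[41/2,41] -> hit [22,30], descend [13, 39]
  N13 x:[31,85/2] y:[20,86/3] z:[22,41] -> miss, prune
  N39 x:[22,31] y:[53/3,30] z:[41/2,38] -> hit [22,30], descend [8, 16]
    N8 x:[22,31] y:[24,30] z:[41/2,73/2] -> hit [24,30], descend [32, 36]
      N32 x:[23,30] y:[24,30] z:[61/2,73/2] -> miss, prune
      N36 x:[22,31] y:[79/3,88/3] z:[41/2,55/2] -> hit [79/3,55/2], descend [33, 34]
        N33 x:[53/2,31] y:[79/3,29] z:[41/2,27] -> hit [53/2,27], descend [27, 40]
          N27 x:[29,31] y:[27,29] z:[41/2,47/2] -> miss, prune
          N40 x:[53/2,55/2] y:[79/3,82/3] z:[25,27] -> hit [53/2,27] leaf, test {P4@t=53/2}
        N34 x:[22,45/2] y:[83/3,88/3] z:[49/2,55/2] -> miss, prune
    N16 x:[45/2,30] y:[53/3,76/3] z:[45/2,38] -> hit [45/2,76/3], descend [19, 37]
      N19 x:[23,30] y:[53/3,70/3] z:[45/2,71/2] -> hit [23,70/3], descend [10, 26]
        N10 x:[25,28] y:[53/3,55/3] z:[67/2,71/2] -> miss, prune
        N26 x:[23,30] y:[64/3,70/3] z:[45/2,25] -> hit [23,70/3], descend [7, 20]
          N7 x:[23,47/2] y:[65/3,67/3] z:[45/2,25] -> miss, prune
          N20 x:[59/2,30] y:[64/3,70/3] z:[24,25] -> miss, prune
      N37 x:[45/2,25] y:[62/3,76/3] z:[34,38] -> miss, prune

Summary -> nodes [0, 13, 39, 8, 32, 36, 33, 27, 40, 34, 16, 19, 10, 26, 7, 20, 37]; box-tests=17; leaf-entries=1; first=P4

== RESULT ==
[0, 13, 39, 8, 32, 36, 33, 27, 40, 34, 16, 19, 10, 26, 7, 20, 37]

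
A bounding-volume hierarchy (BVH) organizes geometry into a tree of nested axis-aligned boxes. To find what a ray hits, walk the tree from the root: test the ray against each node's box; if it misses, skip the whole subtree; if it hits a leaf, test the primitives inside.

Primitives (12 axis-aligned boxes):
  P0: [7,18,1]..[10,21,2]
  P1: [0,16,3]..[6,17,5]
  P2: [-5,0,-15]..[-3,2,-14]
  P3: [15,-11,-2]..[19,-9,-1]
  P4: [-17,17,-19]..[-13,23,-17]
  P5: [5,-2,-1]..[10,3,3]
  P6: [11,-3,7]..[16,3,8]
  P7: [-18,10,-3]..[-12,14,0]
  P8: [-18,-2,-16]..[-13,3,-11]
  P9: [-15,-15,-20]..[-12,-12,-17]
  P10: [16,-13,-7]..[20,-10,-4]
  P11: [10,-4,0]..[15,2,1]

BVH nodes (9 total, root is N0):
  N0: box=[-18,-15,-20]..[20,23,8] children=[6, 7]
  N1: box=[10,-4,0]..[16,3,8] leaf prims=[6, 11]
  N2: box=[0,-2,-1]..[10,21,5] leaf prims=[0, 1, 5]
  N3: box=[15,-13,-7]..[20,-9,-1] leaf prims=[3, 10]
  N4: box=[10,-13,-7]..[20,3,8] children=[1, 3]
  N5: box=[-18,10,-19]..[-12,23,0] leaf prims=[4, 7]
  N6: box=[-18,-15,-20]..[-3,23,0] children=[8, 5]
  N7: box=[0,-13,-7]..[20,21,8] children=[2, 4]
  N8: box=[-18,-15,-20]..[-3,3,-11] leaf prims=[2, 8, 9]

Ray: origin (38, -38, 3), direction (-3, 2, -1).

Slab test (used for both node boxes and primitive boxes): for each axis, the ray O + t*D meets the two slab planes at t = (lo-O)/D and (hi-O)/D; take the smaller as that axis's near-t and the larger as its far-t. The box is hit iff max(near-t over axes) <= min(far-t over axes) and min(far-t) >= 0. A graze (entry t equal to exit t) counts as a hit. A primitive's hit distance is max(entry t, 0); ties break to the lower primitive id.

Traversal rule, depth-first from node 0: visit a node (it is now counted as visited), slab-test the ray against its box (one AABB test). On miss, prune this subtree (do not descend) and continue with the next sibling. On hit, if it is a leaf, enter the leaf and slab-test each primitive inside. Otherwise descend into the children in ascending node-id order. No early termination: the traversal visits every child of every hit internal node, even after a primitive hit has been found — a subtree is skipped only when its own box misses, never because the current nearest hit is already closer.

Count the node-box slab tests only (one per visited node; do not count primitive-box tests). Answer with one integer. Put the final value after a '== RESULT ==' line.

Traverse from the root:
N0 x:[6,56/3] y:[23/2,61/2] z:[-5,23] -> hit [23/2,56/3], descend [6, 7]
  N6 x:[41/3,56/3] y:[23/2,61/2] z:[3,23] -> hit [41/3,56/3], descend [5, 8]
    N5 x:[50/3,56/3] y:[24,61/2] z:[3,22] -> miss, prune
    N8 x:[41/3,56/3] y:[23/2,41/2] z:[14,23] -> hit [14,56/3] leaf, test {P2(miss), P8@t=18, P9(miss)}
  N7 x:[6,38/3] y:[25/2,59/2] z:[-5,10] -> miss, prune

Visited [0, 6, 5, 8, 7]. Tests: 5 box, 1 leaf. Nearest: P8.

== RESULT ==
5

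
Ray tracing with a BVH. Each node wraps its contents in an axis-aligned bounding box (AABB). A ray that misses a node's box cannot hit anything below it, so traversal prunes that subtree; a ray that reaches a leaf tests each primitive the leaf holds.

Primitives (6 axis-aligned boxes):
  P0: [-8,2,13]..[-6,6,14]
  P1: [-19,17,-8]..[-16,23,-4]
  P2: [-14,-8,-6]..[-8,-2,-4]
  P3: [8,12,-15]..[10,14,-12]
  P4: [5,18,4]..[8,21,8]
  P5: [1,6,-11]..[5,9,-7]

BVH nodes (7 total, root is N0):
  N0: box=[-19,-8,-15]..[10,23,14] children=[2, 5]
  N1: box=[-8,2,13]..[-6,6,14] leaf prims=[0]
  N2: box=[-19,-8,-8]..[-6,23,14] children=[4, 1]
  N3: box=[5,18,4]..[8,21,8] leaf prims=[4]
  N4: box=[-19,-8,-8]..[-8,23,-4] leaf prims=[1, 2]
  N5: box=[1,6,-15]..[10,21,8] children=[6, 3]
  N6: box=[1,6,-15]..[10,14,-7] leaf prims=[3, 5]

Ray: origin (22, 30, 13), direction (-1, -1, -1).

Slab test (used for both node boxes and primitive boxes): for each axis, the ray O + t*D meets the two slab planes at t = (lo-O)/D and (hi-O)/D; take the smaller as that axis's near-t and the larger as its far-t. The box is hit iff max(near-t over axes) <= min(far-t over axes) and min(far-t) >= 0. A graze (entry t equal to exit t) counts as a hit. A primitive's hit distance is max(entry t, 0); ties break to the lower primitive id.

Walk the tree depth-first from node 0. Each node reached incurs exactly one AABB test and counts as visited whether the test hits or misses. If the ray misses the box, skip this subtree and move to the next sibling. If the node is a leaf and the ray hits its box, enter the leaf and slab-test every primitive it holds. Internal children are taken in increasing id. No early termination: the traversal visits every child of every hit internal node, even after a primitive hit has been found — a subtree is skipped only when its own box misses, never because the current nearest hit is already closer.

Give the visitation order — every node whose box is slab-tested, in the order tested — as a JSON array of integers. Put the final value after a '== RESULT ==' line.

Traverse from the root:
N0 x:[12,41] y:[7,38] z:[-1,28] -> hit [12,28], descend [2, 5]
  N2 x:[28,41] y:[7,38] z:[-1,21] -> miss, prune
  N5 x:[12,21] y:[9,24] z:[5,28] -> hit [12,21], descend [3, 6]
    N3 x:[14,17] y:[9,12] z:[5,9] -> miss, prune
    N6 x:[12,21] y:[16,24] z:[20,28] -> hit [20,21] leaf, test {P3(miss), P5@t=21}

order=[0, 2, 5, 3, 6]  |boxes|=5  |leaves|=1  hit=P5

== RESULT ==
[0, 2, 5, 3, 6]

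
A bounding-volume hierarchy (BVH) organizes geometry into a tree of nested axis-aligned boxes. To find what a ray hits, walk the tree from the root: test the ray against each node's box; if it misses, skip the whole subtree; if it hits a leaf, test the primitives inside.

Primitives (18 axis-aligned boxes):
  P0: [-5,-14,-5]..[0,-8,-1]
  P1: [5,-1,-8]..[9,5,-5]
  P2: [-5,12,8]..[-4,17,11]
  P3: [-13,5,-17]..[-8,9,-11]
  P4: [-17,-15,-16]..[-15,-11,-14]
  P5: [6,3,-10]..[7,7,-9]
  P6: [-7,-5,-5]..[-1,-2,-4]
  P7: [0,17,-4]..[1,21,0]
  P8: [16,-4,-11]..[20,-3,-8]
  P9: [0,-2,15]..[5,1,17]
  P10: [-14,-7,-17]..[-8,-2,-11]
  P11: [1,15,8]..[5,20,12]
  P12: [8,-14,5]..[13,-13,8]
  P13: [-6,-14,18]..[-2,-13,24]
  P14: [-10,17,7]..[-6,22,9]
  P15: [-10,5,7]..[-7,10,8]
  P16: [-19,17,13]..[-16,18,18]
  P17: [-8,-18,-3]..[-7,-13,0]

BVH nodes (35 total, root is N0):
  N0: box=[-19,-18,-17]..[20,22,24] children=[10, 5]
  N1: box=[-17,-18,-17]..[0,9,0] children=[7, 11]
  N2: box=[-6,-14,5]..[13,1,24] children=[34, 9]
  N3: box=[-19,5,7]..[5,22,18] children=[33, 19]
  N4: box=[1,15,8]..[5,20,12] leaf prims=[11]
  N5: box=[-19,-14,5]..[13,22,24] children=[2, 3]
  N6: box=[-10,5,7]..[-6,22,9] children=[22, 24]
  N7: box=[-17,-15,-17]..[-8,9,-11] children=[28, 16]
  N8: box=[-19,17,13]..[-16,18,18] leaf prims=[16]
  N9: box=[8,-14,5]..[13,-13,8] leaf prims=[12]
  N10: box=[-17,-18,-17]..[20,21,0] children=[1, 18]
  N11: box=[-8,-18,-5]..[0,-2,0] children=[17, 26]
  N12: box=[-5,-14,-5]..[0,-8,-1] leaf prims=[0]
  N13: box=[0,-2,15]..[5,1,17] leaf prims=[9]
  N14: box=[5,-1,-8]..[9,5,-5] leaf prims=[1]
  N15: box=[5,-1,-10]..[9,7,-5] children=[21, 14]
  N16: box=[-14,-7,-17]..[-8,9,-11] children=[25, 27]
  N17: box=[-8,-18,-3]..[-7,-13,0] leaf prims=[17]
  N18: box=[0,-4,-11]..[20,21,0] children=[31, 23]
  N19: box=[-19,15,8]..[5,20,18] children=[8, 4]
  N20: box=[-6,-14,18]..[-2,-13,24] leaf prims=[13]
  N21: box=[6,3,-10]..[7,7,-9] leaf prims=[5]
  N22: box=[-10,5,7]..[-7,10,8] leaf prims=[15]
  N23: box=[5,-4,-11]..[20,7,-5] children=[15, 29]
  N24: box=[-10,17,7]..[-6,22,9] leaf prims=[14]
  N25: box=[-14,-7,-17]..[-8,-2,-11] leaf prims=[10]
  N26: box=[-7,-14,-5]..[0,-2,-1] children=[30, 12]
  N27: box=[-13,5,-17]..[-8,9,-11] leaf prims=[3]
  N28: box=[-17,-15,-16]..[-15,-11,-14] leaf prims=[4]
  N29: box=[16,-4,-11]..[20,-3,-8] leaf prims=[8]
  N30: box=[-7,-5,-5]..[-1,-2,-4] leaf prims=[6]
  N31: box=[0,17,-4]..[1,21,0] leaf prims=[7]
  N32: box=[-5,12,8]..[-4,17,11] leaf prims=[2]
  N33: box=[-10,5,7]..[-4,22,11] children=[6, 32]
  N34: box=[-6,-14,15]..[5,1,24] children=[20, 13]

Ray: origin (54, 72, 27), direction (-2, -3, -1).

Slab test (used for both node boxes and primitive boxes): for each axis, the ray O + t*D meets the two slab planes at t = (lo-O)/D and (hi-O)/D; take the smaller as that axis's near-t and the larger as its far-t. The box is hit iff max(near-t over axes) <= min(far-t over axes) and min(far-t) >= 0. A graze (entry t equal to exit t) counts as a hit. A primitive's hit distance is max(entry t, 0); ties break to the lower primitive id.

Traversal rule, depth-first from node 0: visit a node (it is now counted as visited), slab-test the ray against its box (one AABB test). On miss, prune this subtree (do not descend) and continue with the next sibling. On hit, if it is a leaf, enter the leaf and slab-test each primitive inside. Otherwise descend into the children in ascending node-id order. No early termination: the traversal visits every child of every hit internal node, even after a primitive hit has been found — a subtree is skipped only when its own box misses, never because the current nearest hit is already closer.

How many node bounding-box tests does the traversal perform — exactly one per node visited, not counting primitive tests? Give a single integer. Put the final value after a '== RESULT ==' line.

Traverse from the root:
N0 x:[17,73/2] y:[50/3,30] z:[3,44] -> hit [17,30], descend [5, 10]
  N5 x:[41/2,73/2] y:[50/3,86/3] z:[3,22] -> hit [41/2,22], descend [2, 3]
    N2 x:[41/2,30] y:[71/3,86/3] z:[3,22] -> miss, prune
    N3 x:[49/2,73/2] y:[50/3,67/3] z:[9,20] -> miss, prune
  N10 x:[17,71/2] y:[17,30] z:[27,44] -> hit [27,30], descend [1, 18]
    N1 x:[27,71/2] y:[21,30] z:[27,44] -> hit [27,30], descend [7, 11]
      N7 x:[31,71/2] y:[21,29] z:[38,44] -> miss, prune
      N11 x:[27,31] y:[74/3,30] z:[27,32] -> hit [27,30], descend [17, 26]
        N17 x:[61/2,31] y:[85/3,30] z:[27,30] -> miss, prune
        N26 x:[27,61/2] y:[74/3,86/3] z:[28,32] -> hit [28,86/3], descend [12, 30]
          N12 x:[27,59/2] y:[80/3,86/3] z:[28,32] -> hit [28,86/3] leaf, test {P0@t=28}
          N30 x:[55/2,61/2] y:[74/3,77/3] z:[31,32] -> miss, prune
    N18 x:[17,27] y:[17,76/3] z:[27,38] -> miss, prune

13 AABB tests over nodes [0, 5, 2, 3, 10, 1, 7, 11, 17, 26, 12, 30, 18]; 1 leaf entered; closest P0.

== RESULT ==
13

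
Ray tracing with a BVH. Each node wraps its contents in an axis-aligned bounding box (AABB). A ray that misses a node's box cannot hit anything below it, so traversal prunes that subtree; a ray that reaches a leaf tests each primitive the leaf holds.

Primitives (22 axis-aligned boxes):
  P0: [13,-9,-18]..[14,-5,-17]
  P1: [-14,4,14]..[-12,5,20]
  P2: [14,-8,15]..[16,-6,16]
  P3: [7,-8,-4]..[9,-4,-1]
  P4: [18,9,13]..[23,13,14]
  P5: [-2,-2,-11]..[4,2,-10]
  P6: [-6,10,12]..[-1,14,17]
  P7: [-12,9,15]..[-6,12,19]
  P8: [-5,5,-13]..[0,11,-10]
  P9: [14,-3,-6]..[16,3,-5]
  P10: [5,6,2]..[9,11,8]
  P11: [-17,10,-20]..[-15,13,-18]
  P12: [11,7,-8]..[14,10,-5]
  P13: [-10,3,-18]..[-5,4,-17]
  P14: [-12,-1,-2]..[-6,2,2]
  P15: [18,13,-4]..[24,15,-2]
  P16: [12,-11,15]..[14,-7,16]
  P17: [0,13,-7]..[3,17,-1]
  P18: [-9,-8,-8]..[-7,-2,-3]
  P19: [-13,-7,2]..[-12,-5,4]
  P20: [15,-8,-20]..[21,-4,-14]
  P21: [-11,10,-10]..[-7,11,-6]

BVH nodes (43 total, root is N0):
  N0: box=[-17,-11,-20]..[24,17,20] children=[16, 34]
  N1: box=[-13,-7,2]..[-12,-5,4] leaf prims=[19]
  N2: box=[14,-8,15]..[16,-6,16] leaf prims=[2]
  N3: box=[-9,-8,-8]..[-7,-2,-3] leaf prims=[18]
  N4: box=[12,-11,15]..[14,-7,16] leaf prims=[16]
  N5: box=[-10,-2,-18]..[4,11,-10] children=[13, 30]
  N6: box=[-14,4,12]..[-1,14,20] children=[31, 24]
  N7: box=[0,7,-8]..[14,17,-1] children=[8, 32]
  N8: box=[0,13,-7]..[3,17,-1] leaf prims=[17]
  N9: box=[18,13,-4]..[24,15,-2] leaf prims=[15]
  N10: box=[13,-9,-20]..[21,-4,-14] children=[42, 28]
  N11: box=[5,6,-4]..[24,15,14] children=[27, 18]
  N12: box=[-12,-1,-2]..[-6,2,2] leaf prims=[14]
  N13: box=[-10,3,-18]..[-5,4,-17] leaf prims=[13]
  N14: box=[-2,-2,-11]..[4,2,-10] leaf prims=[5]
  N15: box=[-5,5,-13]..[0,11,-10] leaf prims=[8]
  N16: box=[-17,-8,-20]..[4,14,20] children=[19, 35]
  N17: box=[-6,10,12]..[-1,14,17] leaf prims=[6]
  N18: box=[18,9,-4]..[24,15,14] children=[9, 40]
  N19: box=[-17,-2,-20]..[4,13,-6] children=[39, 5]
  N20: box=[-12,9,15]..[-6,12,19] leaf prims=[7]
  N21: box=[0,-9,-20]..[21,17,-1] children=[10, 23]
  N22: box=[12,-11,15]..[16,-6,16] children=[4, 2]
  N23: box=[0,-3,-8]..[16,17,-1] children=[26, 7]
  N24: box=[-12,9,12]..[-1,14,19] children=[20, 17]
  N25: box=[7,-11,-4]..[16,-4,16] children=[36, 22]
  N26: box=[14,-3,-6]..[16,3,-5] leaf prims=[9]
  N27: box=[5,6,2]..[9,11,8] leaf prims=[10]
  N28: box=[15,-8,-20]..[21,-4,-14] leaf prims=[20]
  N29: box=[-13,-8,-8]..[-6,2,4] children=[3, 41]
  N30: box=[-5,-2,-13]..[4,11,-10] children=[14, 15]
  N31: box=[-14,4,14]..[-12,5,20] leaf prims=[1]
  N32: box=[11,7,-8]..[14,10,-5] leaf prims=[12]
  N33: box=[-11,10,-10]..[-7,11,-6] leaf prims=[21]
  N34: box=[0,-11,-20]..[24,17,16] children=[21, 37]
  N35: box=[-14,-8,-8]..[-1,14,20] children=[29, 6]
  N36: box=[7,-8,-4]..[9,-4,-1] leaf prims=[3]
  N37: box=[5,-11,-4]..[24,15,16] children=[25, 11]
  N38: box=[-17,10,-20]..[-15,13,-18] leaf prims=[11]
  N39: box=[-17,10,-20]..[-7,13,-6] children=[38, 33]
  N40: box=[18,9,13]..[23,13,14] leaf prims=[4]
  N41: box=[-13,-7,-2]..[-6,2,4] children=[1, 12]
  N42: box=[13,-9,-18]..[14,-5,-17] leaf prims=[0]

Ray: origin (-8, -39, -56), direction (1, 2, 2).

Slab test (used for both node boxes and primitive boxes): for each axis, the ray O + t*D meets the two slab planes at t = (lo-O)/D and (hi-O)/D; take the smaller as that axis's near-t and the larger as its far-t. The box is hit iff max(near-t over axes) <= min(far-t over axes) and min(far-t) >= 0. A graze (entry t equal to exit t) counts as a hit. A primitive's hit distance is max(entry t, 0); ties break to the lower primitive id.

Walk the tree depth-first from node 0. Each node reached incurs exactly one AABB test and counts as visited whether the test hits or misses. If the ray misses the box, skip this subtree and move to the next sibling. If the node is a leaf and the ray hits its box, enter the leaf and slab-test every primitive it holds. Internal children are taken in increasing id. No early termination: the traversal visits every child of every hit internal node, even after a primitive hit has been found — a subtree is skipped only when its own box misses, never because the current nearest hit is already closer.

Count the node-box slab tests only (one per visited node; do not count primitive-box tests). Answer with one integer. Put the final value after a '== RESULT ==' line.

Walk:
N0 x:[-9,32] y:[14,28] z:[18,38] -> hit [18,28], descend [16, 34]
  N16 x:[-9,12] y:[31/2,53/2] z:[18,38] -> miss, prune
  N34 x:[8,32] y:[14,28] z:[18,36] -> hit [18,28], descend [21, 37]
    N21 x:[8,29] y:[15,28] z:[18,55/2] -> hit [18,55/2], descend [10, 23]
      N10 x:[21,29] y:[15,35/2] z:[18,21] -> miss, prune
      N23 x:[8,24] y:[18,28] z:[24,55/2] -> hit [24,24], descend [7, 26]
        N7 x:[8,22] y:[23,28] z:[24,55/2] -> miss, prune
        N26 x:[22,24] y:[18,21] z:[25,51/2] -> miss, prune
    N37 x:[13,32] y:[14,27] z:[26,36] -> hit [26,27], descend [11, 25]
      N11 x:[13,32] y:[45/2,27] z:[26,35] -> hit [26,27], descend [18, 27]
        N18 x:[26,32] y:[24,27] z:[26,35] -> hit [26,27], descend [9, 40]
          N9 x:[26,32] y:[26,27] z:[26,27] -> hit [26,27] leaf, test {P15@t=26}
          N40 x:[26,31] y:[24,26] z:[69/2,35] -> miss, prune
        N27 x:[13,17] y:[45/2,25] z:[29,32] -> miss, prune
      N25 x:[15,24] y:[14,35/2] z:[26,36] -> miss, prune

Summary -> nodes [0, 16, 34, 21, 10, 23, 7, 26, 37, 11, 18, 9, 40, 27, 25]; box-tests=15; leaf-entries=1; first=P15

== RESULT ==
15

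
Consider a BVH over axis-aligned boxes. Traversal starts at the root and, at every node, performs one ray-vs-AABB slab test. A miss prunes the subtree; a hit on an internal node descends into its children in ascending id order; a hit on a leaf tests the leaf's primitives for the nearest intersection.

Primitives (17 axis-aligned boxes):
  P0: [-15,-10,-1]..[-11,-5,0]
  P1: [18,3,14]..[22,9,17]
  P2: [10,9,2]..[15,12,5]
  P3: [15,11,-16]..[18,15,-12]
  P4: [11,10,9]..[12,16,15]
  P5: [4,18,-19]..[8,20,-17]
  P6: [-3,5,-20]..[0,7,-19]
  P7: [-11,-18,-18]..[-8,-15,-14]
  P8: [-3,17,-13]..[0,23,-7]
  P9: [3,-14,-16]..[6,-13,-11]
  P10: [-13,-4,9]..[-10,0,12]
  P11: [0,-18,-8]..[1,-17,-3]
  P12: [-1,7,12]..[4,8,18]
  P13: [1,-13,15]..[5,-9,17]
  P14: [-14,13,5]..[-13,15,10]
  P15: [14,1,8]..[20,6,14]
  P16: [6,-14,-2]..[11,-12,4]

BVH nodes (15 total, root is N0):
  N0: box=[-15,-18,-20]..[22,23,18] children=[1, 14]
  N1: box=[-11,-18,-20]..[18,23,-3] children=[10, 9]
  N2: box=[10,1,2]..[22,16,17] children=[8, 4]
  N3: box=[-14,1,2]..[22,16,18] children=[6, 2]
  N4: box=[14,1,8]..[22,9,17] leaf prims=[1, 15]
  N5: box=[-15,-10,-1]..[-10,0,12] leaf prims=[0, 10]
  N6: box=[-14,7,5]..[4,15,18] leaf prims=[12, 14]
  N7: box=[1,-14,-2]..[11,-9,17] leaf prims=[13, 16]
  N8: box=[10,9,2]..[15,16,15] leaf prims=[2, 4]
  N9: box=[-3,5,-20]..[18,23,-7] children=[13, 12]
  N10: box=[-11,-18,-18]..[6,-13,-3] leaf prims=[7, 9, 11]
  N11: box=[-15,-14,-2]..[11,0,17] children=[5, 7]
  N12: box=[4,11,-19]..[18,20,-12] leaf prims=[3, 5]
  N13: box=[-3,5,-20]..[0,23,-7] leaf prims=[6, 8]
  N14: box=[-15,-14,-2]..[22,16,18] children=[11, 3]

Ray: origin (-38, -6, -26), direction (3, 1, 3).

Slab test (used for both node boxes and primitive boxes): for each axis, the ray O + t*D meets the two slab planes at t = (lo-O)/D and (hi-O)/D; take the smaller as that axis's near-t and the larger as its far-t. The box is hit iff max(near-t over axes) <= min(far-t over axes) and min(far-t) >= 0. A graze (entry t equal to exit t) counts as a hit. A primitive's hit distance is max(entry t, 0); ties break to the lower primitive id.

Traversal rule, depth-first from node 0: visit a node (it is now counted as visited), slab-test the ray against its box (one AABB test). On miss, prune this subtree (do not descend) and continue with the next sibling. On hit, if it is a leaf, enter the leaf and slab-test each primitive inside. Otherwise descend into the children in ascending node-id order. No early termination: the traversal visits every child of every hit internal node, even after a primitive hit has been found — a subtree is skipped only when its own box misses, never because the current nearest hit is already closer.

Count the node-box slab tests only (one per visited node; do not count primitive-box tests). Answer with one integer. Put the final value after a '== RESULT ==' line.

Traverse from the root:
N0 x:[23/3,20] y:[-12,29] z:[2,44/3] -> hit [23/3,44/3], descend [1, 14]
  N1 x:[9,56/3] y:[-12,29] z:[2,23/3] -> miss, prune
  N14 x:[23/3,20] y:[-8,22] z:[8,44/3] -> hit [8,44/3], descend [3, 11]
    N3 x:[8,20] y:[7,22] z:[28/3,44/3] -> hit [28/3,44/3], descend [2, 6]
      N2 x:[16,20] y:[7,22] z:[28/3,43/3] -> miss, prune
      N6 x:[8,14] y:[13,21] z:[31/3,44/3] -> hit [13,14] leaf, test {P12@t=13, P14(miss)}
    N11 x:[23/3,49/3] y:[-8,6] z:[8,43/3] -> miss, prune

Summary -> nodes [0, 1, 14, 3, 2, 6, 11]; box-tests=7; leaf-entries=1; first=P12

== RESULT ==
7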